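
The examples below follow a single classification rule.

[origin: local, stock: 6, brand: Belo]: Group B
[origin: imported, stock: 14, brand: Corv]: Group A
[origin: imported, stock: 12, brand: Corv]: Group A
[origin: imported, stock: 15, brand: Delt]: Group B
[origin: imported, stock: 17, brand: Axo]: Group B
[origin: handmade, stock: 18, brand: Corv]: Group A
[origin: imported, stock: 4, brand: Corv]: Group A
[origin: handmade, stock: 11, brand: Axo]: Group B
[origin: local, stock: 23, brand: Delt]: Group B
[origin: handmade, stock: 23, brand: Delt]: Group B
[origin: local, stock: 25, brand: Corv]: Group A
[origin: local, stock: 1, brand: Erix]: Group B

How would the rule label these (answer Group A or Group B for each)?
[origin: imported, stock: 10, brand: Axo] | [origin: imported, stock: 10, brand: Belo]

Group B, Group B

The distinguishing property — brand is Corv — holds for all the 'Group A' cases and none of the 'Group B' cases.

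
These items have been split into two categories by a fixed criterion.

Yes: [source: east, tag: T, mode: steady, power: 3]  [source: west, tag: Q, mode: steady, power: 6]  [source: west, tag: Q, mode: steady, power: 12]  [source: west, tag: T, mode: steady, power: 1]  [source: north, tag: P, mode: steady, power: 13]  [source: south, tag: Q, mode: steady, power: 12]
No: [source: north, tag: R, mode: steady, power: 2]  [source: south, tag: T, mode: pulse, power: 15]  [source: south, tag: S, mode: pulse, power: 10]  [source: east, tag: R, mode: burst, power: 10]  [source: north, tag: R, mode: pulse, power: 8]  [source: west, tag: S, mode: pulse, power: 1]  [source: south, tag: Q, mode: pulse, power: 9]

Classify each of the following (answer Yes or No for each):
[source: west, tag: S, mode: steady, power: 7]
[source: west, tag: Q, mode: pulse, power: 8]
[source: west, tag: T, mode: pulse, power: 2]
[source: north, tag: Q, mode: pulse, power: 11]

Yes, No, No, No

Every 'Yes' example satisfies: mode is steady AND power ≠ 2. None of the 'No' examples do.
Yes: [source: west, tag: S, mode: steady, power: 7], since mode is steady, power = 7. No: [source: west, tag: Q, mode: pulse, power: 8], since mode is pulse, power = 8. No: [source: west, tag: T, mode: pulse, power: 2], since mode is pulse, power = 2. No: [source: north, tag: Q, mode: pulse, power: 11], since mode is pulse, power = 11.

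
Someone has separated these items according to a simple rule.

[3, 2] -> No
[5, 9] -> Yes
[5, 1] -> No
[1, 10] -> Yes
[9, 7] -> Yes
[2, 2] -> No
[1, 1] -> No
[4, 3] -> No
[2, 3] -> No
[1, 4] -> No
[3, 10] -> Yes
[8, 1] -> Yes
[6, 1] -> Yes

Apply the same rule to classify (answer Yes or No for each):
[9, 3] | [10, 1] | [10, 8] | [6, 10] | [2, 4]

A rule that fits every label: max ≥ 6 — true of each 'Yes' example, false of each 'No' one.
[9, 3] → max 9 → Yes. [10, 1] → max 10 → Yes. [10, 8] → max 10 → Yes. [6, 10] → max 10 → Yes. [2, 4] → max 4 → No.

Yes, Yes, Yes, Yes, No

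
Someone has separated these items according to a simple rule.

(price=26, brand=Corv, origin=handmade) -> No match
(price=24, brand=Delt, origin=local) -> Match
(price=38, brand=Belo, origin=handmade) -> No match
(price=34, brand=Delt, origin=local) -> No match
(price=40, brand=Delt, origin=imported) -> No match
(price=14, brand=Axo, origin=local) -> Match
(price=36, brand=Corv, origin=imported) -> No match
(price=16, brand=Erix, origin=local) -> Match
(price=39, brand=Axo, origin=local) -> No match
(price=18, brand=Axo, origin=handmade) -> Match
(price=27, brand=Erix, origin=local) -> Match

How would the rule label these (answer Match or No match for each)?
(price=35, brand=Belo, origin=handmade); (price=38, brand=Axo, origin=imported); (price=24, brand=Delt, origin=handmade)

Every 'Match' example satisfies: brand is Erix OR price ≤ 24. None of the 'No match' examples do.
(price=35, brand=Belo, origin=handmade): No match (brand is Belo, price = 35).
(price=38, brand=Axo, origin=imported): No match (brand is Axo, price = 38).
(price=24, brand=Delt, origin=handmade): Match (brand is Delt, price = 24).

No match, No match, Match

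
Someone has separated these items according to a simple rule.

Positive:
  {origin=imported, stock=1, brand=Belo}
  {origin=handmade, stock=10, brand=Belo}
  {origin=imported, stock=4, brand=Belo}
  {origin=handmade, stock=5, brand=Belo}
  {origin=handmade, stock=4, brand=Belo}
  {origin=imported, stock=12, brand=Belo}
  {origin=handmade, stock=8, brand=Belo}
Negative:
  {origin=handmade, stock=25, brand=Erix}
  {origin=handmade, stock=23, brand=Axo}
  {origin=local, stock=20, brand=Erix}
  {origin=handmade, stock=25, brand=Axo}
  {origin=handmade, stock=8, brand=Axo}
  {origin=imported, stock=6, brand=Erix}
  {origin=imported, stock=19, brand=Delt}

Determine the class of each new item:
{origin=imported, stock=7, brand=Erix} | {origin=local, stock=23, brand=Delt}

Comparing the two groups points to one rule — brand is Belo.

Negative, Negative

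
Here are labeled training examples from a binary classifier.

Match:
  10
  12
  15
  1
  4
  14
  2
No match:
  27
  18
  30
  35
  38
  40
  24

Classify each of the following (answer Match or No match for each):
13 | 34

Match, No match

The pattern is that an item is 'Match' exactly when: at most 15.
13: 13 ≤ 15 — satisfies this, so Match.
34: 34 > 15 — does not fit, so No match.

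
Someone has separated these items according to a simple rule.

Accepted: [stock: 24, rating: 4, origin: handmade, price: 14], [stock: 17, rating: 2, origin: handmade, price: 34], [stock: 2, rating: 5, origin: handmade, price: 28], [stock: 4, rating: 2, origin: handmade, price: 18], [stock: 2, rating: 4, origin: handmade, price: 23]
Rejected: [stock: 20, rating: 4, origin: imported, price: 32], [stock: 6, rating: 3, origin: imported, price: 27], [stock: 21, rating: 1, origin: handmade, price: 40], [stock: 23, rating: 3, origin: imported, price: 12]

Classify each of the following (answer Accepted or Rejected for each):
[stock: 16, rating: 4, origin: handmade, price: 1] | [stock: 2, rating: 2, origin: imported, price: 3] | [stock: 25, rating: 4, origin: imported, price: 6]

Accepted, Rejected, Rejected

The classifier is using: origin is handmade AND price ≤ 34.
Accepted: [stock: 16, rating: 4, origin: handmade, price: 1], since origin is handmade, price = 1. Rejected: [stock: 2, rating: 2, origin: imported, price: 3], since origin is imported, price = 3. Rejected: [stock: 25, rating: 4, origin: imported, price: 6], since origin is imported, price = 6.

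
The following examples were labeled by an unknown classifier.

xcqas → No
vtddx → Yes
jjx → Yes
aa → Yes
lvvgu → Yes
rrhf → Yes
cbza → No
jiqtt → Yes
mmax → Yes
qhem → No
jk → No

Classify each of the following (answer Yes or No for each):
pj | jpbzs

All 'Yes' examples share one property — has a double letter — and every 'No' example lacks it.

No, No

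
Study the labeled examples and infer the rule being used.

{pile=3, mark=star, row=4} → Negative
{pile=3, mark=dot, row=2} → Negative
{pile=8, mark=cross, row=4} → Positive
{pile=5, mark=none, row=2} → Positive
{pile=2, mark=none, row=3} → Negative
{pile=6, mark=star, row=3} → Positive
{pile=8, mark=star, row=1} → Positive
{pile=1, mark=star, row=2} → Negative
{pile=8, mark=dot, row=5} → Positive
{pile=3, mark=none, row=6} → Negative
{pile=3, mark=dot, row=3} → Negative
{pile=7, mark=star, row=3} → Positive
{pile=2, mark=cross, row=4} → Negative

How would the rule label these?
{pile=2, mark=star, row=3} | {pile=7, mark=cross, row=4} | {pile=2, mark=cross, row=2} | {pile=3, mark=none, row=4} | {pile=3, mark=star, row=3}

Negative, Positive, Negative, Negative, Negative

The common property of the 'Positive' items is: pile ≥ 5. No 'Negative' item has it.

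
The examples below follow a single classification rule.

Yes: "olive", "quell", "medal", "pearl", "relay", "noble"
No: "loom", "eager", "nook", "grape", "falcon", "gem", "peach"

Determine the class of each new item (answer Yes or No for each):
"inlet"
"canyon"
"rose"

Yes, No, No

The distinguishing property — odd length AND contains 'l' — holds for all the 'Yes' cases and none of the 'No' cases.
"inlet": length 5, has 'l', matches → Yes. "canyon": length 6, no 'l', fails this test → No. "rose": length 4, no 'l', fails this test → No.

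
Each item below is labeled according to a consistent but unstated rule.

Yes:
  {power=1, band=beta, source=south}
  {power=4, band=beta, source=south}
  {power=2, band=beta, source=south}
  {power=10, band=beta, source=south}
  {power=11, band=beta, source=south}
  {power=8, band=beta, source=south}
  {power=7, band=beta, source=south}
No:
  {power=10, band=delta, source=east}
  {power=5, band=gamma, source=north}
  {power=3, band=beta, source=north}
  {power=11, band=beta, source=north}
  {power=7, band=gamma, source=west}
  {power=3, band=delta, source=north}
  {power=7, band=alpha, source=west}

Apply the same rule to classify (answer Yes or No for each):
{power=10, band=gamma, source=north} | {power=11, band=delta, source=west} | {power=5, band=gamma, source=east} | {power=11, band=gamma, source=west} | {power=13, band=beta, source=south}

No, No, No, No, Yes

Looking at the examples, the only property every 'Yes' case has and every 'No' case lacks is: source is south.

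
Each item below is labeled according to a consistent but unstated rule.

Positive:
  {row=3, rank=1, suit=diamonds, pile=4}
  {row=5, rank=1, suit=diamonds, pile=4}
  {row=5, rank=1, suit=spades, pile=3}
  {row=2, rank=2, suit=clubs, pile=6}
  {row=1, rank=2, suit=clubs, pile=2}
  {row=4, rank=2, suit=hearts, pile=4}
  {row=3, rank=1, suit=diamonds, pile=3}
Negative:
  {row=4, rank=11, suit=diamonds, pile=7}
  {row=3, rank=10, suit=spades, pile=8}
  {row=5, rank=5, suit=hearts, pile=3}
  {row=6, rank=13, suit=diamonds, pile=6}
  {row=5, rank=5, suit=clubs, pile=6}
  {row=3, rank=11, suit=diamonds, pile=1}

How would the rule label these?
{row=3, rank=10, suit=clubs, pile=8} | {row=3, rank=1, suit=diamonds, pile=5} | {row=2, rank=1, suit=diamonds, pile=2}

'Positive' ⟺ rank ≤ 2.
{row=3, rank=10, suit=clubs, pile=8} → rank = 10 → Negative.
{row=3, rank=1, suit=diamonds, pile=5} → rank = 1 → Positive.
{row=2, rank=1, suit=diamonds, pile=2} → rank = 1 → Positive.

Negative, Positive, Positive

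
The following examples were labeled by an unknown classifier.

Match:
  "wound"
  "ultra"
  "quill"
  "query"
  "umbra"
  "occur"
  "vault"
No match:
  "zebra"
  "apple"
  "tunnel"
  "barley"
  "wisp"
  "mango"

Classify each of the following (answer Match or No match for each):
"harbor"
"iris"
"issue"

No match, No match, Match

The common property of the 'Match' items is: odd length AND contains 'u'. No 'No match' item has it.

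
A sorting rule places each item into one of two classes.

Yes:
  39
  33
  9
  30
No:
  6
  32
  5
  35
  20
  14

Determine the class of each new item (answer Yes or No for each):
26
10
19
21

No, No, No, Yes

Rule: multiple of 3 AND at least 9. This holds for each 'Yes' example and fails for each 'No' one.
26: 26 = 3·8 + 2, 26 ≥ 9 — doesn't qualify, so No.
10: 10 = 3·3 + 1, 10 ≥ 9 — doesn't qualify, so No.
19: 19 = 3·6 + 1, 19 ≥ 9 — doesn't qualify, so No.
21: 21 = 3·7, 21 ≥ 9 — fits, so Yes.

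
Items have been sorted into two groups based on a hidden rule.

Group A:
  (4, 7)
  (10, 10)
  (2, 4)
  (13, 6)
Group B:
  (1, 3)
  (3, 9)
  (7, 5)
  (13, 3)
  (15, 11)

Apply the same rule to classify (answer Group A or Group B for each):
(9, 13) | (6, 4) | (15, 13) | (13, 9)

Group B, Group A, Group B, Group B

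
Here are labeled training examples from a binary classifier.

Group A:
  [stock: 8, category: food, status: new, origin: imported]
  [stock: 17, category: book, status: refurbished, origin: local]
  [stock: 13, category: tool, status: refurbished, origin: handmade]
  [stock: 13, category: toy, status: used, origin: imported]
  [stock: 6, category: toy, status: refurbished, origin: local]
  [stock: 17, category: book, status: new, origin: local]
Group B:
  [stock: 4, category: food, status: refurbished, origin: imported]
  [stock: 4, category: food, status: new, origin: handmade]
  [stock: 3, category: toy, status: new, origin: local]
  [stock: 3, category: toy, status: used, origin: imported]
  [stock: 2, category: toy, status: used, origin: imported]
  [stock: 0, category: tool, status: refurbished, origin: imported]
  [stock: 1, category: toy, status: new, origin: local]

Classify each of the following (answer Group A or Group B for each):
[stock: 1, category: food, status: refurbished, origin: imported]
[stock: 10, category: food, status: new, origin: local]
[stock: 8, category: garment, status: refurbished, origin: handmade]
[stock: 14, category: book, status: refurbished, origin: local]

Group B, Group A, Group A, Group A

The simplest hypothesis consistent with all the labels is: stock ≥ 6.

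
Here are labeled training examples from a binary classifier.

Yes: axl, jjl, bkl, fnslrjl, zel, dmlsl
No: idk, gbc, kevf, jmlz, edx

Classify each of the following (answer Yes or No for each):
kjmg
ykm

No, No

The distinguishing property — ends with 'l' — holds for all the 'Yes' cases and none of the 'No' cases.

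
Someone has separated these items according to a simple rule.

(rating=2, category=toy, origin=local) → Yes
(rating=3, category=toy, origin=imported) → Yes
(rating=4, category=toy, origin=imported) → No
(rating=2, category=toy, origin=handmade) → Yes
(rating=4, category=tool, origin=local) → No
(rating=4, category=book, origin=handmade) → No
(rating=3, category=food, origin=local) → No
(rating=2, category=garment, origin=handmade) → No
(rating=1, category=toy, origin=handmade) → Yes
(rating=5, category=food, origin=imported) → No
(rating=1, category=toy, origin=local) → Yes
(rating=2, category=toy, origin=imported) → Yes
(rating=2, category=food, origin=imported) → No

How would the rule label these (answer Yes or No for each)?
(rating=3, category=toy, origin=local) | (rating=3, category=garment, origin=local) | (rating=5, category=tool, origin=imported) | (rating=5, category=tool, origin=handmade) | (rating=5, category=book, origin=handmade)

Yes, No, No, No, No

The rule appears to be: category is toy AND rating ≤ 3.
(rating=3, category=toy, origin=local) → category is toy, rating = 3 → Yes. (rating=3, category=garment, origin=local) → category is garment, rating = 3 → No. (rating=5, category=tool, origin=imported) → category is tool, rating = 5 → No. (rating=5, category=tool, origin=handmade) → category is tool, rating = 5 → No. (rating=5, category=book, origin=handmade) → category is book, rating = 5 → No.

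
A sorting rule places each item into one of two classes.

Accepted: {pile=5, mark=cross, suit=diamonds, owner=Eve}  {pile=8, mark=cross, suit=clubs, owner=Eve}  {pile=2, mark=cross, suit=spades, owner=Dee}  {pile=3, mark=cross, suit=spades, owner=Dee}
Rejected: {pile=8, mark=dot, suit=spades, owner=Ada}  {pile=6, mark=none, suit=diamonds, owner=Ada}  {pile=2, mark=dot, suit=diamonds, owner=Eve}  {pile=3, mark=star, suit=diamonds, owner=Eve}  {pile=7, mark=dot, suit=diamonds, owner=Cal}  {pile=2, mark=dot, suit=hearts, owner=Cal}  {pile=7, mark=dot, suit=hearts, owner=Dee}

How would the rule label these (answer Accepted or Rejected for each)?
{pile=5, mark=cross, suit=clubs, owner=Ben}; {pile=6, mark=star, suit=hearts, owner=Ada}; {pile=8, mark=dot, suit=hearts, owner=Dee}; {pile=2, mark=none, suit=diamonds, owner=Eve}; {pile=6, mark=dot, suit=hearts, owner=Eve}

Accepted, Rejected, Rejected, Rejected, Rejected

The classifier is using: mark is cross.
{pile=5, mark=cross, suit=clubs, owner=Ben}: Accepted (mark is cross). {pile=6, mark=star, suit=hearts, owner=Ada}: Rejected (mark is star). {pile=8, mark=dot, suit=hearts, owner=Dee}: Rejected (mark is dot). {pile=2, mark=none, suit=diamonds, owner=Eve}: Rejected (mark is none). {pile=6, mark=dot, suit=hearts, owner=Eve}: Rejected (mark is dot).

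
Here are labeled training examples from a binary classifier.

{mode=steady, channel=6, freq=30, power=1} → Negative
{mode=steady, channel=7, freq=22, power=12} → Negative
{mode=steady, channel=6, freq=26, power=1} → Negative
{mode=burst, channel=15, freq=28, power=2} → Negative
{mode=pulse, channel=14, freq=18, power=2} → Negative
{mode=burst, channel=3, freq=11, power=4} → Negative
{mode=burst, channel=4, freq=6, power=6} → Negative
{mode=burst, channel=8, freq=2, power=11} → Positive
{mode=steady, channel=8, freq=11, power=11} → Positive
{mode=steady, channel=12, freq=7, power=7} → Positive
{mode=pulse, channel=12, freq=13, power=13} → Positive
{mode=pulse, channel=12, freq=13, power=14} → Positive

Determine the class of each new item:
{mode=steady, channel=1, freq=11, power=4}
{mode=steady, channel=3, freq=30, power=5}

Negative, Negative

One predicate separates the groups cleanly: freq ≤ 13 AND power ≥ 7.
{mode=steady, channel=1, freq=11, power=4} → freq = 11, power = 4 → Negative.
{mode=steady, channel=3, freq=30, power=5} → freq = 30, power = 5 → Negative.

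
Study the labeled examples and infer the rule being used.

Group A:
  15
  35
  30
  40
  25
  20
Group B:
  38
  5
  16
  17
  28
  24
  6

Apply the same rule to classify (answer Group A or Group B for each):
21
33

The rule appears to be: multiple of 5 AND at least 6.
Group B: 21, since 21 = 5·4 + 1, 21 ≥ 6.
Group B: 33, since 33 = 5·6 + 3, 33 ≥ 6.

Group B, Group B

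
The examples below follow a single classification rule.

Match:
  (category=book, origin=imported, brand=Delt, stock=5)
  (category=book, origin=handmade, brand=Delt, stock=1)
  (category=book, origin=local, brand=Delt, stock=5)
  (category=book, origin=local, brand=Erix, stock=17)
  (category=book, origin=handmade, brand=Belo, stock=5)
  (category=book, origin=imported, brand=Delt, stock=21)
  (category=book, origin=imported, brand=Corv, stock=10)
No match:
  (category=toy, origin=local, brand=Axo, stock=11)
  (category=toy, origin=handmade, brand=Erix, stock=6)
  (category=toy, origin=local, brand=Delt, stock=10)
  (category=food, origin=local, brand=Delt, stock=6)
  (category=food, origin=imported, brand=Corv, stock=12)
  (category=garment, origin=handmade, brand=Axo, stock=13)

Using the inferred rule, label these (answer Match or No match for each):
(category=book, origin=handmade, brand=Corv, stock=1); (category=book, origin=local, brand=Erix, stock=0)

Match, Match

The classifier is using: category is book.
(category=book, origin=handmade, brand=Corv, stock=1): category is book, satisfies this → Match. (category=book, origin=local, brand=Erix, stock=0): category is book, satisfies this → Match.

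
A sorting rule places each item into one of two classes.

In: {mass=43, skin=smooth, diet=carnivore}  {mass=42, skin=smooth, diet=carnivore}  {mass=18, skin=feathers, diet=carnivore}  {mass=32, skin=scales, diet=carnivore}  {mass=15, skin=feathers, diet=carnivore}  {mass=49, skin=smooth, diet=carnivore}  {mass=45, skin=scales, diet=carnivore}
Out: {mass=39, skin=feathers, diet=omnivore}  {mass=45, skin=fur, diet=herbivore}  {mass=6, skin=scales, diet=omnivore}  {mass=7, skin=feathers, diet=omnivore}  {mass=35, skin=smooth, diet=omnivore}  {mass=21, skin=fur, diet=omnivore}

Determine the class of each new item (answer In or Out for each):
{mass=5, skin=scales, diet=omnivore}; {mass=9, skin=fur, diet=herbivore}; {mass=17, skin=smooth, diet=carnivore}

Out, Out, In

The classifier is using: diet is carnivore.
Out: {mass=5, skin=scales, diet=omnivore}, since diet is omnivore. Out: {mass=9, skin=fur, diet=herbivore}, since diet is herbivore. In: {mass=17, skin=smooth, diet=carnivore}, since diet is carnivore.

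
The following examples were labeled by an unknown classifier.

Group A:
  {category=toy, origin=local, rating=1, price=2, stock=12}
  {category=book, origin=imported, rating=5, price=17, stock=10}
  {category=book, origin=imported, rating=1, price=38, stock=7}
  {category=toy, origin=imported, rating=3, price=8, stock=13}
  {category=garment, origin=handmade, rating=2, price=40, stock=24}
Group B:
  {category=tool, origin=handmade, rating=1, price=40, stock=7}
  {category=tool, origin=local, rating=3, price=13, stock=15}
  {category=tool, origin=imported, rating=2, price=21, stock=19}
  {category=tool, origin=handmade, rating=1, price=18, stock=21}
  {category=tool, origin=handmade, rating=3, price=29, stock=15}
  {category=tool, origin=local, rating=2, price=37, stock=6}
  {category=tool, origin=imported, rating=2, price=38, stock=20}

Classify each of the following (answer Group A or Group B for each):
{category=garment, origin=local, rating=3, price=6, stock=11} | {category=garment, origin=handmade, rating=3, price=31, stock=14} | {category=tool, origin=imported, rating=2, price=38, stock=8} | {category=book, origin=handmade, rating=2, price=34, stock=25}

Group A, Group A, Group B, Group A

One predicate separates the groups cleanly: category is not tool.
{category=garment, origin=local, rating=3, price=6, stock=11}: category is garment, passes → Group A. {category=garment, origin=handmade, rating=3, price=31, stock=14}: category is garment, passes → Group A. {category=tool, origin=imported, rating=2, price=38, stock=8}: category is tool, does not fit → Group B. {category=book, origin=handmade, rating=2, price=34, stock=25}: category is book, passes → Group A.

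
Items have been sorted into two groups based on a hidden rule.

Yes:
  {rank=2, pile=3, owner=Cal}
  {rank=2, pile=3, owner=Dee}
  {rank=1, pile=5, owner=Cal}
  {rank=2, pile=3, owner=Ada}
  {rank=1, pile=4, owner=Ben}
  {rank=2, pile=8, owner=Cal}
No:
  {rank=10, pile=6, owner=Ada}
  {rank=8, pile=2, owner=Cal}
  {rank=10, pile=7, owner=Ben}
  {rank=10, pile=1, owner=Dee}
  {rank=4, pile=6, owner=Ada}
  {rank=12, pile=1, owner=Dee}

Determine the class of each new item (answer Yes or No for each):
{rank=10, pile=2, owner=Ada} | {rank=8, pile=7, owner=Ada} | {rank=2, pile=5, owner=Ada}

The rule appears to be: rank ≤ 2.
{rank=10, pile=2, owner=Ada} → rank = 10 → No. {rank=8, pile=7, owner=Ada} → rank = 8 → No. {rank=2, pile=5, owner=Ada} → rank = 2 → Yes.

No, No, Yes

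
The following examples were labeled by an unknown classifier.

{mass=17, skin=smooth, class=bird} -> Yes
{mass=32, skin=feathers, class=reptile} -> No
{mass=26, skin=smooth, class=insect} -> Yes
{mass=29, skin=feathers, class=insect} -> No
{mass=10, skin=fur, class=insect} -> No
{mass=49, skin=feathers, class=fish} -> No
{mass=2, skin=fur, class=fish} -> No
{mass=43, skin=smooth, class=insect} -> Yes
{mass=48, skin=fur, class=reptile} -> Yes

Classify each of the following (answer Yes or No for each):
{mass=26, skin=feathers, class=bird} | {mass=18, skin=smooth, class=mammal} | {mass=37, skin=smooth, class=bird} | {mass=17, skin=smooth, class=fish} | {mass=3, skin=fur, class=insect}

No, Yes, Yes, Yes, No

All 'Yes' examples share one property — skin is smooth OR mass = 48 — and every 'No' example lacks it.
{mass=26, skin=feathers, class=bird}: skin is feathers, mass = 26, fails the rule → No. {mass=18, skin=smooth, class=mammal}: skin is smooth, mass = 18, qualifies → Yes. {mass=37, skin=smooth, class=bird}: skin is smooth, mass = 37, qualifies → Yes. {mass=17, skin=smooth, class=fish}: skin is smooth, mass = 17, qualifies → Yes. {mass=3, skin=fur, class=insect}: skin is fur, mass = 3, fails the rule → No.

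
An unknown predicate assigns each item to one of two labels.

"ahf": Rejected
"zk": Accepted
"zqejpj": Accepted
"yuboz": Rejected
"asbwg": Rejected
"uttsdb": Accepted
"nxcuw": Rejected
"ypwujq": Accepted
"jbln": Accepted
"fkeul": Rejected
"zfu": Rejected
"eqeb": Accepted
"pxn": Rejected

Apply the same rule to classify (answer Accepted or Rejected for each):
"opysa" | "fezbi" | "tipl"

Rejected, Rejected, Accepted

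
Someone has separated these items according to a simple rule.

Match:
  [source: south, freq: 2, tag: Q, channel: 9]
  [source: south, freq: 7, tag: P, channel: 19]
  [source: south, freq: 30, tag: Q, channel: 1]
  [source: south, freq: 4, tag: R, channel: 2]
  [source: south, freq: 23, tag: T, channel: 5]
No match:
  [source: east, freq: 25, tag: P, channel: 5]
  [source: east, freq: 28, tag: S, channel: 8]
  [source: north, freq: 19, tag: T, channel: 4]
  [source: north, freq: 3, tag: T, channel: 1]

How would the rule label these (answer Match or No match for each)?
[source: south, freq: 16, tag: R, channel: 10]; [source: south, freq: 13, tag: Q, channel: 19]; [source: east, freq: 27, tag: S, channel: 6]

Match, Match, No match

'Match' ⟺ source is south.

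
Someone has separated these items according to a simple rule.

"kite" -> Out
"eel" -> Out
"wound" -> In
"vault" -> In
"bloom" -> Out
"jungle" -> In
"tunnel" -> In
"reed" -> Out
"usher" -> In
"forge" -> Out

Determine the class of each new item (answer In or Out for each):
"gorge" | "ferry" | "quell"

Looking at the examples, the only property every 'In' case has and every 'Out' case lacks is: contains 'u'.
"gorge": no 'u' — does not fit, so Out.
"ferry": no 'u' — does not fit, so Out.
"quell": has 'u' — satisfies this, so In.

Out, Out, In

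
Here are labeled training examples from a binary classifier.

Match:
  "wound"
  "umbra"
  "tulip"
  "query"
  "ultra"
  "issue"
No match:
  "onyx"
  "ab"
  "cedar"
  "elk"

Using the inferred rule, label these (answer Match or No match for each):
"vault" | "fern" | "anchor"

The distinguishing property — contains 'u' — holds for all the 'Match' cases and none of the 'No match' cases.
"vault": Match (has 'u').
"fern": No match (no 'u').
"anchor": No match (no 'u').

Match, No match, No match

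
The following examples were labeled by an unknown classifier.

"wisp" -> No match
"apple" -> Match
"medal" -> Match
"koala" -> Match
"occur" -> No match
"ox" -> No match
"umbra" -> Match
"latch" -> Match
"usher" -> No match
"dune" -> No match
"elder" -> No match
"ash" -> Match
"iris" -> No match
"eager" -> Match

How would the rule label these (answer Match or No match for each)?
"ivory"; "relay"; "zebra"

The distinguishing property — contains 'a' — holds for all the 'Match' cases and none of the 'No match' cases.

No match, Match, Match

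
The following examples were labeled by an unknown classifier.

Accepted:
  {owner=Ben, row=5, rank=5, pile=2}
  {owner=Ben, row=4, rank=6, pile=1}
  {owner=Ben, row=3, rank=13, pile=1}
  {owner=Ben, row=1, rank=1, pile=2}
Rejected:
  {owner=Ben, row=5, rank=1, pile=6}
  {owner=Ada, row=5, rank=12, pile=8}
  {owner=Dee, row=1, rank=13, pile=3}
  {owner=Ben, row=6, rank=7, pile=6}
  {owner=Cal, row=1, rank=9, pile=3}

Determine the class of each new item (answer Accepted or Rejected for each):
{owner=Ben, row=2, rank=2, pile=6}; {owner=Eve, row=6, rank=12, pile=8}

The rule appears to be: pile ≤ 2.

Rejected, Rejected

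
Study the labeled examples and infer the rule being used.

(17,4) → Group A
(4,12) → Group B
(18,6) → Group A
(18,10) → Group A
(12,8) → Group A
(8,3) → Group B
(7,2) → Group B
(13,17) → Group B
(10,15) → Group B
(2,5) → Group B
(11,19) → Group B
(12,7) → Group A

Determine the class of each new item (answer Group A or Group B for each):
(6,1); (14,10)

All 'Group A' examples share one property — first > second AND sum ≥ 16 — and every 'Group B' example lacks it.
(6,1): 6 > 1, 6+1 = 7 — does not fit, so Group B. (14,10): 14 > 10, 14+10 = 24 — qualifies, so Group A.

Group B, Group A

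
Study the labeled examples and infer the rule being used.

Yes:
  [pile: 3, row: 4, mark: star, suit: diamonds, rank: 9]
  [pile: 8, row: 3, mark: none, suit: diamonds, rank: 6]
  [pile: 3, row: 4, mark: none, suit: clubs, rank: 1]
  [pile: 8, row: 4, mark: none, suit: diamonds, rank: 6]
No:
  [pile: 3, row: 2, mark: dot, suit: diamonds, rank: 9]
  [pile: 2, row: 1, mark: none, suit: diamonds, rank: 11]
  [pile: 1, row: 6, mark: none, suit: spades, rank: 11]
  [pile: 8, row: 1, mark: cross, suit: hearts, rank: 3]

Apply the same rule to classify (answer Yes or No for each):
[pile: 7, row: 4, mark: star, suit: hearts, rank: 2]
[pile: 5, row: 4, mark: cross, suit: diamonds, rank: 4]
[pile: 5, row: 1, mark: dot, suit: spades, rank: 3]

Yes, Yes, No

The pattern is that an item is 'Yes' exactly when: row ≥ 3 AND row ≤ 4.
[pile: 7, row: 4, mark: star, suit: hearts, rank: 2]: row = 4, meets the rule → Yes. [pile: 5, row: 4, mark: cross, suit: diamonds, rank: 4]: row = 4, meets the rule → Yes. [pile: 5, row: 1, mark: dot, suit: spades, rank: 3]: row = 1, fails the rule → No.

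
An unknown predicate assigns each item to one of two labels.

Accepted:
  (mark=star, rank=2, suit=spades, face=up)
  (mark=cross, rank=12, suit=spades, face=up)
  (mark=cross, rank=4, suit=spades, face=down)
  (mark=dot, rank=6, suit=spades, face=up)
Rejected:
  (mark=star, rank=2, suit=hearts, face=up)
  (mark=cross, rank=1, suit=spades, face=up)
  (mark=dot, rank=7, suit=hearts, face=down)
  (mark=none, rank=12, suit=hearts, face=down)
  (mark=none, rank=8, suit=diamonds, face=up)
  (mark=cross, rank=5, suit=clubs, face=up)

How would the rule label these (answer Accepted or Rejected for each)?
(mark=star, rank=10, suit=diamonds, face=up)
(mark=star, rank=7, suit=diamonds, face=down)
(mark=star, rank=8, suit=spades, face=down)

Rule: suit is spades AND rank ≥ 2. This holds for each 'Accepted' example and fails for each 'Rejected' one.
(mark=star, rank=10, suit=diamonds, face=up): suit is diamonds, rank = 10, lacks this property → Rejected.
(mark=star, rank=7, suit=diamonds, face=down): suit is diamonds, rank = 7, lacks this property → Rejected.
(mark=star, rank=8, suit=spades, face=down): suit is spades, rank = 8, qualifies → Accepted.

Rejected, Rejected, Accepted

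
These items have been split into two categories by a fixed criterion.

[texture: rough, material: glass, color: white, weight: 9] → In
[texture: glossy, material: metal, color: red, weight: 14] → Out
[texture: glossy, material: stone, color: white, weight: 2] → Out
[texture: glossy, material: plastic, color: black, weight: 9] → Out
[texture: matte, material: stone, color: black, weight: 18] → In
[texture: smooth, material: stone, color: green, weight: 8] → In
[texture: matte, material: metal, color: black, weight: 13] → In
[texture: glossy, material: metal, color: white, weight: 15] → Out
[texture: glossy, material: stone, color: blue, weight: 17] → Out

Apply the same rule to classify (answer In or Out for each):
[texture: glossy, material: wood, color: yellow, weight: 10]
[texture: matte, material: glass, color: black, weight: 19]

The classifier is using: texture is not glossy.
[texture: glossy, material: wood, color: yellow, weight: 10] — texture is glossy, hence Out. [texture: matte, material: glass, color: black, weight: 19] — texture is matte, hence In.

Out, In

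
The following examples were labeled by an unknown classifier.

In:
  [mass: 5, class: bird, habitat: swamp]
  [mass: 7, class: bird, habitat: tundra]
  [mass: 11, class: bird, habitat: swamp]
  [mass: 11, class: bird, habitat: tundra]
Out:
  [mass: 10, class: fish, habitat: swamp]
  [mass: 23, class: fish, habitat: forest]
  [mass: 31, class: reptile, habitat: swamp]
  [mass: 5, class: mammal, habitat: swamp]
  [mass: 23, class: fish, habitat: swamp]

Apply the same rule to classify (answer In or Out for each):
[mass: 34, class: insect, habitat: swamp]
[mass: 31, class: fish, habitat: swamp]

Out, Out

Every 'In' example satisfies: class is bird. None of the 'Out' examples do.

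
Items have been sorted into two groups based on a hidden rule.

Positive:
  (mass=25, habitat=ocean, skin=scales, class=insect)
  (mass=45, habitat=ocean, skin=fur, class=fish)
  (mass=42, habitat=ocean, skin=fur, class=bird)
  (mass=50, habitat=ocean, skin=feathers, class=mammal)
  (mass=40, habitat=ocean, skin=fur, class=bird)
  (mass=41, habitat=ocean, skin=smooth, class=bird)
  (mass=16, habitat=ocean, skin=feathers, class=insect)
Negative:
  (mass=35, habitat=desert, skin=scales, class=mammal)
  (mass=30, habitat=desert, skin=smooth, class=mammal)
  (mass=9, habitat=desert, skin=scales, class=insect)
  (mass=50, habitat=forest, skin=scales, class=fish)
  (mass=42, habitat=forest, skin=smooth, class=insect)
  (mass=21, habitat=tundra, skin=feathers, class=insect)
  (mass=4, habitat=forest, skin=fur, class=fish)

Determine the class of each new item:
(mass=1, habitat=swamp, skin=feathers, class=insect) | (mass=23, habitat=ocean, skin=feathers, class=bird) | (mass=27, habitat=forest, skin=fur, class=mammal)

Negative, Positive, Negative

Looking at the examples, the only property every 'Positive' case has and every 'Negative' case lacks is: habitat is ocean.
(mass=1, habitat=swamp, skin=feathers, class=insect): habitat is swamp, does not fit → Negative. (mass=23, habitat=ocean, skin=feathers, class=bird): habitat is ocean, checks out → Positive. (mass=27, habitat=forest, skin=fur, class=mammal): habitat is forest, does not fit → Negative.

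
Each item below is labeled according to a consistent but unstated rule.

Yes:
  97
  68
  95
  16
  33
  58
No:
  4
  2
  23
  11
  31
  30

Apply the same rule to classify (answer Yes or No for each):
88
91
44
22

Yes, Yes, Yes, No

The rule appears to be: digit sum ≥ 6.
88: digit sum 8+8 = 16 — satisfies this, so Yes. 91: digit sum 9+1 = 10 — satisfies this, so Yes. 44: digit sum 4+4 = 8 — satisfies this, so Yes. 22: digit sum 2+2 = 4 — fails this test, so No.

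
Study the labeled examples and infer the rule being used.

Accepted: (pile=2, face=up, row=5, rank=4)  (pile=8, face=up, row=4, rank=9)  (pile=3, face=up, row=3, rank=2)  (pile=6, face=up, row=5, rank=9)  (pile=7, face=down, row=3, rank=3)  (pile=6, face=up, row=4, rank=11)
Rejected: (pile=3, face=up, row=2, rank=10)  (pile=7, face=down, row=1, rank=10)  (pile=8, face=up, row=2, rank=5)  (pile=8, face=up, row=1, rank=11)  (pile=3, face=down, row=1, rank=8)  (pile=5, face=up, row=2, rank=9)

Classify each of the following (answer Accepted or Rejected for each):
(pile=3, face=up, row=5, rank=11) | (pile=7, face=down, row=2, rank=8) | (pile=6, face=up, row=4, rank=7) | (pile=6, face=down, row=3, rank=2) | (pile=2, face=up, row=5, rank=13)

The rule appears to be: row ≥ 3.

Accepted, Rejected, Accepted, Accepted, Accepted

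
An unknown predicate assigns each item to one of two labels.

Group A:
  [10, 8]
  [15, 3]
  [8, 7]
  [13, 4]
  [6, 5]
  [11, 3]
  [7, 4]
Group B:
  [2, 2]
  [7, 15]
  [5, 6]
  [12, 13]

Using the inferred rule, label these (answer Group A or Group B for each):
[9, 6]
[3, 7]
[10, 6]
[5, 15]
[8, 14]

Group A, Group B, Group A, Group B, Group B

The classifier is using: first > second.
[9, 6] — 9 > 6, hence Group A. [3, 7] — 3 < 7, hence Group B. [10, 6] — 10 > 6, hence Group A. [5, 15] — 5 < 15, hence Group B. [8, 14] — 8 < 14, hence Group B.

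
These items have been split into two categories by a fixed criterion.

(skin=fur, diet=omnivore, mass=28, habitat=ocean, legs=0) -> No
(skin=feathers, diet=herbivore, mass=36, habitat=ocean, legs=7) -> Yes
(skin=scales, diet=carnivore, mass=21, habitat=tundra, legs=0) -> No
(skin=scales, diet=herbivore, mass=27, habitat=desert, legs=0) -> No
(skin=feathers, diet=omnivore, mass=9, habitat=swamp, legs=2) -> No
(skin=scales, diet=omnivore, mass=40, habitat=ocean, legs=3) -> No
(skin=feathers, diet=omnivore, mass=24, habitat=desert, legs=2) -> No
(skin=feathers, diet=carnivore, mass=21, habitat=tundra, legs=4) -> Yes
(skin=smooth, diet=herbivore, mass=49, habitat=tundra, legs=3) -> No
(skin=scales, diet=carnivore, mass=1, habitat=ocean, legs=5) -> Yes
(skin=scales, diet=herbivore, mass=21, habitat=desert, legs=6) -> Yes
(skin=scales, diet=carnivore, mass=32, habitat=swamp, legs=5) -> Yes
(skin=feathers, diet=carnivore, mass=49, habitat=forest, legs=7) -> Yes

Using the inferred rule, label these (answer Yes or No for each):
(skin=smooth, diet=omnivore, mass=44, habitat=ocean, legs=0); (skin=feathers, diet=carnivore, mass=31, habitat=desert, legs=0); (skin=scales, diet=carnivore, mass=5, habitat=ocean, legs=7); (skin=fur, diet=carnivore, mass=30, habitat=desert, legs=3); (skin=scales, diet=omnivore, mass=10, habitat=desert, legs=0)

No, No, Yes, No, No

The classifier is using: legs ≥ 4.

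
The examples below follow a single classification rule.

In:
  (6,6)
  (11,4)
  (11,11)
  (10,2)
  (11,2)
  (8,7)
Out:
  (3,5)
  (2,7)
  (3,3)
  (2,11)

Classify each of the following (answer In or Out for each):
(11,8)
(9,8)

The pattern is that an item is 'In' exactly when: first ≥ 4.
(11,8): In (first 11).
(9,8): In (first 9).

In, In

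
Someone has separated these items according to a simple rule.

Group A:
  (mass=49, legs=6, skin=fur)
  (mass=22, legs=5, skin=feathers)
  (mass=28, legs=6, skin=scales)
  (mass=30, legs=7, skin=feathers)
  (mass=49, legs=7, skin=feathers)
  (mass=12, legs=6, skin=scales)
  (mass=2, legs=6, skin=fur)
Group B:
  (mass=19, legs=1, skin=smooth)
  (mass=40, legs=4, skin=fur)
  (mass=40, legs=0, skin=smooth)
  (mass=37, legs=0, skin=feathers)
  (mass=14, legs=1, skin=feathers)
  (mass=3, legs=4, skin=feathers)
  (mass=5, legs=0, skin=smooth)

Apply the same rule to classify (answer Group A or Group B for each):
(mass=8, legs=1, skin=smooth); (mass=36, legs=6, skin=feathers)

All 'Group A' examples share one property — legs ≥ 5 — and every 'Group B' example lacks it.
(mass=8, legs=1, skin=smooth): legs = 1 — does not pass, so Group B. (mass=36, legs=6, skin=feathers): legs = 6 — checks out, so Group A.

Group B, Group A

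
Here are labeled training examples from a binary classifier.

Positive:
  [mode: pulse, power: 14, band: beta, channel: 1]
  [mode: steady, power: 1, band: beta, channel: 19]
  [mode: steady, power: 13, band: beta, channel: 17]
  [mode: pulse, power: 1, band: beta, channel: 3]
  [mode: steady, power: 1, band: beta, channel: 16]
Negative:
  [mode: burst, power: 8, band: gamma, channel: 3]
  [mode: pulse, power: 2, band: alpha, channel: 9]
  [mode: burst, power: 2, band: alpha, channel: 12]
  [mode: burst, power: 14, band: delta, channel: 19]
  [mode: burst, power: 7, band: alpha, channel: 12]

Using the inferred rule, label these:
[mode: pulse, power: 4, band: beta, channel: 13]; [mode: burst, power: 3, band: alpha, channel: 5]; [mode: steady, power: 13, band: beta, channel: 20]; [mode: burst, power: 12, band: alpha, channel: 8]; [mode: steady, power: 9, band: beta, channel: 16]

Positive, Negative, Positive, Negative, Positive

A rule that fits every label: band is beta — true of each 'Positive' example, false of each 'Negative' one.
[mode: pulse, power: 4, band: beta, channel: 13] — band is beta, hence Positive.
[mode: burst, power: 3, band: alpha, channel: 5] — band is alpha, hence Negative.
[mode: steady, power: 13, band: beta, channel: 20] — band is beta, hence Positive.
[mode: burst, power: 12, band: alpha, channel: 8] — band is alpha, hence Negative.
[mode: steady, power: 9, band: beta, channel: 16] — band is beta, hence Positive.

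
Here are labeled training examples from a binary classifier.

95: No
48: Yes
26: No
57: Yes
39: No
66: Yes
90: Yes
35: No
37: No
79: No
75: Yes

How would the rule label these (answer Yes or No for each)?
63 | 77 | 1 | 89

Yes, No, No, No

All 'Yes' examples share one property — multiple of 3 AND at least 48 — and every 'No' example lacks it.
63: Yes (63 = 3·21, 63 ≥ 48). 77: No (77 = 3·25 + 2, 77 ≥ 48). 1: No (1 = 3·0 + 1, 1 < 48). 89: No (89 = 3·29 + 2, 89 ≥ 48).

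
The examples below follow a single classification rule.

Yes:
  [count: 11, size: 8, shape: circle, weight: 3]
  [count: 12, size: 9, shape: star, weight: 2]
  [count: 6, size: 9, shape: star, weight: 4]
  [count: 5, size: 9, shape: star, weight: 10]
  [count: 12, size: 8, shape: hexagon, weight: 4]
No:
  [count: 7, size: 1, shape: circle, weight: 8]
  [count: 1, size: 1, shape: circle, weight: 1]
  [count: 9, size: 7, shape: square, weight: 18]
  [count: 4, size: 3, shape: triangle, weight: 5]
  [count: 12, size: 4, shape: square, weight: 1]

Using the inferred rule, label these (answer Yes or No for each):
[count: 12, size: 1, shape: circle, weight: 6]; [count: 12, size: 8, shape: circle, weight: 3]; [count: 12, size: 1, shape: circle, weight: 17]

The distinguishing property — size ≥ 8 — holds for all the 'Yes' cases and none of the 'No' cases.
[count: 12, size: 1, shape: circle, weight: 6]: No (size = 1).
[count: 12, size: 8, shape: circle, weight: 3]: Yes (size = 8).
[count: 12, size: 1, shape: circle, weight: 17]: No (size = 1).

No, Yes, No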